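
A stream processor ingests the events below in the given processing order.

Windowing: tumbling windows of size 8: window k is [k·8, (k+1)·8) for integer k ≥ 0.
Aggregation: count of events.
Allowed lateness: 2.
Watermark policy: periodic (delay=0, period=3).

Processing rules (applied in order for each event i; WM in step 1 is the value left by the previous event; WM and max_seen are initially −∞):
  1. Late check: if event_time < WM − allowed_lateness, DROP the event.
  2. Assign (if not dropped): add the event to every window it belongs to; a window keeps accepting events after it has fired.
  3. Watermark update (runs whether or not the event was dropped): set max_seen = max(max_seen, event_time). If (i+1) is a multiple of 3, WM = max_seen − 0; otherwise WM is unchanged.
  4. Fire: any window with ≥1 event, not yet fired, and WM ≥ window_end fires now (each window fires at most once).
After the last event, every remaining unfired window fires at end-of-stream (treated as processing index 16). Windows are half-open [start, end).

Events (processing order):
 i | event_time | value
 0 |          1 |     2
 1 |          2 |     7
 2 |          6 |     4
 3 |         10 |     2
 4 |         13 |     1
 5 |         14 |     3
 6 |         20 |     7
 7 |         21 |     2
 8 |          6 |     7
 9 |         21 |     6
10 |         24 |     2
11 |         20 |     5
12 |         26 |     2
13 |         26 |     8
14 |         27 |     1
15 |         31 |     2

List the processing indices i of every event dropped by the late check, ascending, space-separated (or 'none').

i=0 t=1 v=2: → [0,8); WM=−∞
i=1 t=2 v=7: → [0,8); WM=−∞
i=2 t=6 v=4: → [0,8); WM=6
i=3 t=10 v=2: → [8,16); WM=6
i=4 t=13 v=1: → [8,16); WM=6
i=5 t=14 v=3: → [8,16); WM=14; [0,8) fires=3
i=6 t=20 v=7: → [16,24); WM=14
i=7 t=21 v=2: → [16,24); WM=14
i=8 t=6 v=7: DROP (t<14-2); WM=21; [8,16) fires=3
i=9 t=21 v=6: → [16,24); WM=21
i=10 t=24 v=2: → [24,32); WM=21
i=11 t=20 v=5: → [16,24); WM=24; [16,24) fires=4
i=12 t=26 v=2: → [24,32); WM=24
i=13 t=26 v=8: → [24,32); WM=24
i=14 t=27 v=1: → [24,32); WM=27
i=15 t=31 v=2: → [24,32); WM=27

8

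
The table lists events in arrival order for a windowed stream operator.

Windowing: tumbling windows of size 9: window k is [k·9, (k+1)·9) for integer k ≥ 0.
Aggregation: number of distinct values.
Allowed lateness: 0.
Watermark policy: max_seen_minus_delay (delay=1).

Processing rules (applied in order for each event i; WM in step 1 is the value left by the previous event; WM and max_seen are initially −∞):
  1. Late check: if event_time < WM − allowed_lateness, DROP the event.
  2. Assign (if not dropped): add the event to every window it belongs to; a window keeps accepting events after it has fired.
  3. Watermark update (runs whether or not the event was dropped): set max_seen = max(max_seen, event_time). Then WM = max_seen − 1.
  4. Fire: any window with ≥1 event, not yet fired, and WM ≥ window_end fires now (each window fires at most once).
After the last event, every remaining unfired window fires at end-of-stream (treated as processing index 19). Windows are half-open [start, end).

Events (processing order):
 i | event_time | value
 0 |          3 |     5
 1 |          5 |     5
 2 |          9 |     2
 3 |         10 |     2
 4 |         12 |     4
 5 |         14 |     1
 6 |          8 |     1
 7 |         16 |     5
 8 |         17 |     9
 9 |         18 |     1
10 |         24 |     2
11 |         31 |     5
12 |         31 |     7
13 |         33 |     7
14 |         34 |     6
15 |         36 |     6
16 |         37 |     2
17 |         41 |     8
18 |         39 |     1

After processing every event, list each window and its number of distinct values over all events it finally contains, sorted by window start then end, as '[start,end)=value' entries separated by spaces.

[0,9)=1 [9,18)=5 [18,27)=2 [27,36)=3 [36,45)=3

i=0 t=3 v=5: → [0,9); WM=2
i=1 t=5 v=5: → [0,9); WM=4
i=2 t=9 v=2: → [9,18); WM=8
i=3 t=10 v=2: → [9,18); WM=9; [0,9) fires=1
i=4 t=12 v=4: → [9,18); WM=11
i=5 t=14 v=1: → [9,18); WM=13
i=6 t=8 v=1: DROP (t<13-0); WM=13
i=7 t=16 v=5: → [9,18); WM=15
i=8 t=17 v=9: → [9,18); WM=16
i=9 t=18 v=1: → [18,27); WM=17
i=10 t=24 v=2: → [18,27); WM=23; [9,18) fires=5
i=11 t=31 v=5: → [27,36); WM=30; [18,27) fires=2
i=12 t=31 v=7: → [27,36); WM=30
i=13 t=33 v=7: → [27,36); WM=32
i=14 t=34 v=6: → [27,36); WM=33
i=15 t=36 v=6: → [36,45); WM=35
i=16 t=37 v=2: → [36,45); WM=36; [27,36) fires=3
i=17 t=41 v=8: → [36,45); WM=40
i=18 t=39 v=1: DROP (t<40-0); WM=40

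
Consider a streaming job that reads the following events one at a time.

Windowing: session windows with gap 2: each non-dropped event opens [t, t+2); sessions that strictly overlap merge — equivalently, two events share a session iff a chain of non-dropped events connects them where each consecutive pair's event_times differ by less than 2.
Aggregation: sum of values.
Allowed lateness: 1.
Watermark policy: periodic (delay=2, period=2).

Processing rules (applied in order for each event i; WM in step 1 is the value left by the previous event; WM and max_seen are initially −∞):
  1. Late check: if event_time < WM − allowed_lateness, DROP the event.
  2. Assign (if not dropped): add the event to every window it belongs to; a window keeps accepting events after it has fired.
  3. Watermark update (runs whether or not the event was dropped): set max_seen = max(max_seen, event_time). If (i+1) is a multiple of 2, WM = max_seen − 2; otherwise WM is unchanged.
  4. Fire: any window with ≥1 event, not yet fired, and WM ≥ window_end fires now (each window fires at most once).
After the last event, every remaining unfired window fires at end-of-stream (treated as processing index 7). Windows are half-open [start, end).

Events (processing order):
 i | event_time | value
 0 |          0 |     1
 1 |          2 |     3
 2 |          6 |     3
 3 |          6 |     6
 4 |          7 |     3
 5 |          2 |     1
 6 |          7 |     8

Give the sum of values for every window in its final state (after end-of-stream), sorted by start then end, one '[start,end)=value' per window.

[0,2)=1 [2,4)=3 [6,9)=20

i=0 t=0 v=1: → [0,2); WM=−∞
i=1 t=2 v=3: → [2,4); WM=0
i=2 t=6 v=3: → [6,8); WM=0
i=3 t=6 v=6: → [6,8); WM=4
i=4 t=7 v=3: → [6,9); WM=4
i=5 t=2 v=1: DROP (t<4-1); WM=5
i=6 t=7 v=8: → [6,9); WM=5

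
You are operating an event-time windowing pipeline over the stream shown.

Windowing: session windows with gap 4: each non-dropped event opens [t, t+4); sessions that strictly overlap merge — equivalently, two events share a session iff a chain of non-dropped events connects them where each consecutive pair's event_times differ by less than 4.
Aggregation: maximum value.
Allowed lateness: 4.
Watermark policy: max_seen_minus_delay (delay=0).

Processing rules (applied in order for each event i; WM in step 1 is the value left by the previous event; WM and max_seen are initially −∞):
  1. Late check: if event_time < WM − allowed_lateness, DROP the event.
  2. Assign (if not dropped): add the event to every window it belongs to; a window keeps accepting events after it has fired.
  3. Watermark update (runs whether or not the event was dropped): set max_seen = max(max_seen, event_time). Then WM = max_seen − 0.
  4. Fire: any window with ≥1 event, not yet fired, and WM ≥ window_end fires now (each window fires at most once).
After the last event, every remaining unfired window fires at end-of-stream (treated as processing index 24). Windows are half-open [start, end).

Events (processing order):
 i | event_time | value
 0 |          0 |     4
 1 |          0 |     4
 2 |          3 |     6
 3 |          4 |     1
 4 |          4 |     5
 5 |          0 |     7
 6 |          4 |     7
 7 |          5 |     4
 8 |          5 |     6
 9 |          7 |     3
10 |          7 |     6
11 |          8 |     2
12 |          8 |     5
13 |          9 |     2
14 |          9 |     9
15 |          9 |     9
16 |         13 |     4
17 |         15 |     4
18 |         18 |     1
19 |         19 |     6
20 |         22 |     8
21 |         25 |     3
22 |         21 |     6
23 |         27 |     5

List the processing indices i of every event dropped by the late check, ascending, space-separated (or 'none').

none

i=0 t=0 v=4: → [0,4); WM=0
i=1 t=0 v=4: → [0,4); WM=0
i=2 t=3 v=6: → [0,7); WM=3
i=3 t=4 v=1: → [0,8); WM=4
i=4 t=4 v=5: → [0,8); WM=4
i=5 t=0 v=7: → [0,8); WM=4
i=6 t=4 v=7: → [0,8); WM=4
i=7 t=5 v=4: → [0,9); WM=5
i=8 t=5 v=6: → [0,9); WM=5
i=9 t=7 v=3: → [0,11); WM=7
i=10 t=7 v=6: → [0,11); WM=7
i=11 t=8 v=2: → [0,12); WM=8
i=12 t=8 v=5: → [0,12); WM=8
i=13 t=9 v=2: → [0,13); WM=9
i=14 t=9 v=9: → [0,13); WM=9
i=15 t=9 v=9: → [0,13); WM=9
i=16 t=13 v=4: → [13,17); WM=13
i=17 t=15 v=4: → [13,19); WM=15
i=18 t=18 v=1: → [13,22); WM=18
i=19 t=19 v=6: → [13,23); WM=19
i=20 t=22 v=8: → [13,26); WM=22
i=21 t=25 v=3: → [13,29); WM=25
i=22 t=21 v=6: → [13,29); WM=25
i=23 t=27 v=5: → [13,31); WM=27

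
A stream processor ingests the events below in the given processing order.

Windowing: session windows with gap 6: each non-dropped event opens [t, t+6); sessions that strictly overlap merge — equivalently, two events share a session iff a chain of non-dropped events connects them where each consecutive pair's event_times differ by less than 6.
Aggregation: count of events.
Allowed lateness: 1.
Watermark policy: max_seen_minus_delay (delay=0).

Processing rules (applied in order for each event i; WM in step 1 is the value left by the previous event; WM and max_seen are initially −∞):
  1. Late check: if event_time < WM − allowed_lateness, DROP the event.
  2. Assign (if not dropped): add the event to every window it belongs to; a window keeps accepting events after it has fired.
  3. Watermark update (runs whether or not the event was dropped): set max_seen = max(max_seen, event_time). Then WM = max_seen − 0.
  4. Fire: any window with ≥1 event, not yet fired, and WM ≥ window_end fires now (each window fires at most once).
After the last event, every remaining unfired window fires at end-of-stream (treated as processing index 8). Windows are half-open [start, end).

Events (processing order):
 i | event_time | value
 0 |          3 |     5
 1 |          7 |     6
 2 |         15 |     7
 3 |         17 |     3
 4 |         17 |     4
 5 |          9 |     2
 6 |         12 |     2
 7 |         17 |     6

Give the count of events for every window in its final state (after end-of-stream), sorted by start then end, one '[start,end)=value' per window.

i=0 t=3 v=5: → [3,9); WM=3
i=1 t=7 v=6: → [3,13); WM=7
i=2 t=15 v=7: → [15,21); WM=15
i=3 t=17 v=3: → [15,23); WM=17
i=4 t=17 v=4: → [15,23); WM=17
i=5 t=9 v=2: DROP (t<17-1); WM=17
i=6 t=12 v=2: DROP (t<17-1); WM=17
i=7 t=17 v=6: → [15,23); WM=17

[3,13)=2 [15,23)=4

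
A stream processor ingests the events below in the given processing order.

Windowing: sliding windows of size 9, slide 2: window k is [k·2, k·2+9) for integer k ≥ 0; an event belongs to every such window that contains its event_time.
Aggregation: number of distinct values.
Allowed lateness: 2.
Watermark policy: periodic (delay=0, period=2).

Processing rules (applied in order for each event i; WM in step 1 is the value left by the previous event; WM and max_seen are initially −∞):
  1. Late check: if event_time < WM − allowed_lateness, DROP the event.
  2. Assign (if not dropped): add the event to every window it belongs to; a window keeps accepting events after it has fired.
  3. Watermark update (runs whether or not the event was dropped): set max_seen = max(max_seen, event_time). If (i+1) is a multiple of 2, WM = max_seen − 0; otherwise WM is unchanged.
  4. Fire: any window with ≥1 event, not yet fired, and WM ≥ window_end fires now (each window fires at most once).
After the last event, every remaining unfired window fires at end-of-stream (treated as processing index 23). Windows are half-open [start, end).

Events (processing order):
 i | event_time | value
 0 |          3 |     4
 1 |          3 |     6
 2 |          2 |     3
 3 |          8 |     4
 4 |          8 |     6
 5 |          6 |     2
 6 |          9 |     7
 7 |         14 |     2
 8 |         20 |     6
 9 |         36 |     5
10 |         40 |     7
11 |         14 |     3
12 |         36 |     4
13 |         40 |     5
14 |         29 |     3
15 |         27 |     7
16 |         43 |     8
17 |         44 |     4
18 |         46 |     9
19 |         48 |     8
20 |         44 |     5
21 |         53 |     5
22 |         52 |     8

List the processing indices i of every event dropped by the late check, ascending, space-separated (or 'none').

11 12 14 15 20

i=0 t=3 v=4: → [2,11),[0,9); WM=−∞
i=1 t=3 v=6: → [2,11),[0,9); WM=3
i=2 t=2 v=3: → [2,11),[0,9); WM=3
i=3 t=8 v=4: → [8,17),[6,15),[4,13),[2,11),[0,9); WM=8
i=4 t=8 v=6: → [8,17),[6,15),[4,13),[2,11),[0,9); WM=8
i=5 t=6 v=2: → [6,15),[4,13),[2,11),[0,9); WM=8
i=6 t=9 v=7: → [8,17),[6,15),[4,13),[2,11); WM=8
i=7 t=14 v=2: → [14,23),[12,21),[10,19),[8,17),[6,15); WM=14; [0,9) fires=4 [2,11) fires=5 [4,13) fires=4
i=8 t=20 v=6: → [20,29),[18,27),[16,25),[14,23),[12,21); WM=14
i=9 t=36 v=5: → [36,45),[34,43),[32,41),[30,39),[28,37); WM=36; [6,15) fires=4 [8,17) fires=4 [10,19) fires=1 [12,21) fires=2 [14,23) fires=2 [16,25) fires=1 [18,27) fires=1 [20,29) fires=1
i=10 t=40 v=7: → [40,49),[38,47),[36,45),[34,43),[32,41); WM=36
i=11 t=14 v=3: DROP (t<36-2); WM=40; [28,37) fires=1 [30,39) fires=1
i=12 t=36 v=4: DROP (t<40-2); WM=40
i=13 t=40 v=5: → [40,49),[38,47),[36,45),[34,43),[32,41); WM=40
i=14 t=29 v=3: DROP (t<40-2); WM=40
i=15 t=27 v=7: DROP (t<40-2); WM=40
i=16 t=43 v=8: → [42,51),[40,49),[38,47),[36,45); WM=40
i=17 t=44 v=4: → [44,53),[42,51),[40,49),[38,47),[36,45); WM=44; [32,41) fires=2 [34,43) fires=2
i=18 t=46 v=9: → [46,55),[44,53),[42,51),[40,49),[38,47); WM=44
i=19 t=48 v=8: → [48,57),[46,55),[44,53),[42,51),[40,49); WM=48; [36,45) fires=4 [38,47) fires=5
i=20 t=44 v=5: DROP (t<48-2); WM=48
i=21 t=53 v=5: → [52,61),[50,59),[48,57),[46,55); WM=53; [40,49) fires=5 [42,51) fires=3 [44,53) fires=3
i=22 t=52 v=8: → [52,61),[50,59),[48,57),[46,55),[44,53); WM=53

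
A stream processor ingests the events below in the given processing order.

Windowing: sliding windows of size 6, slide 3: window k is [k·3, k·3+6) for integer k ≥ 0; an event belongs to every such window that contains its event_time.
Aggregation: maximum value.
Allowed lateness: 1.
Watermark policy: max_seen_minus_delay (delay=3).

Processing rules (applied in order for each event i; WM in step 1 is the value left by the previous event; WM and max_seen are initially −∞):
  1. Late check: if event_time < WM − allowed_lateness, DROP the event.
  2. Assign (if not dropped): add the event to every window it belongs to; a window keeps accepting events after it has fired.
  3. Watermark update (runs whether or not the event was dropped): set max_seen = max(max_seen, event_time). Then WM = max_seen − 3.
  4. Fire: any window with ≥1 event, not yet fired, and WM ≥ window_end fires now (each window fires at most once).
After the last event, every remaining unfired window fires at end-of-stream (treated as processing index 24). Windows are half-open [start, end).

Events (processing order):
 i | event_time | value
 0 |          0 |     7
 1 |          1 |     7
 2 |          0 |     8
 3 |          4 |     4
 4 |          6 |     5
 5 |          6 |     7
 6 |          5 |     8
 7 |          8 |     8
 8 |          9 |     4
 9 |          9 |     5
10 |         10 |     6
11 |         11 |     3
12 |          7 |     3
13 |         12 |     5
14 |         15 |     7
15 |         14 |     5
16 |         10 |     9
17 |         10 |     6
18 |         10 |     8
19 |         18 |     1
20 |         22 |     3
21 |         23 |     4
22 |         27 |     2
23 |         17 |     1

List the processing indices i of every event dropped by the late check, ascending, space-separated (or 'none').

i=0 t=0 v=7: → [0,6); WM=-3
i=1 t=1 v=7: → [0,6); WM=-2
i=2 t=0 v=8: → [0,6); WM=-2
i=3 t=4 v=4: → [3,9),[0,6); WM=1
i=4 t=6 v=5: → [6,12),[3,9); WM=3
i=5 t=6 v=7: → [6,12),[3,9); WM=3
i=6 t=5 v=8: → [3,9),[0,6); WM=3
i=7 t=8 v=8: → [6,12),[3,9); WM=5
i=8 t=9 v=4: → [9,15),[6,12); WM=6; [0,6) fires=8
i=9 t=9 v=5: → [9,15),[6,12); WM=6
i=10 t=10 v=6: → [9,15),[6,12); WM=7
i=11 t=11 v=3: → [9,15),[6,12); WM=8
i=12 t=7 v=3: → [6,12),[3,9); WM=8
i=13 t=12 v=5: → [12,18),[9,15); WM=9; [3,9) fires=8
i=14 t=15 v=7: → [15,21),[12,18); WM=12; [6,12) fires=8
i=15 t=14 v=5: → [12,18),[9,15); WM=12
i=16 t=10 v=9: DROP (t<12-1); WM=12
i=17 t=10 v=6: DROP (t<12-1); WM=12
i=18 t=10 v=8: DROP (t<12-1); WM=12
i=19 t=18 v=1: → [18,24),[15,21); WM=15; [9,15) fires=6
i=20 t=22 v=3: → [21,27),[18,24); WM=19; [12,18) fires=7
i=21 t=23 v=4: → [21,27),[18,24); WM=20
i=22 t=27 v=2: → [27,33),[24,30); WM=24; [15,21) fires=7 [18,24) fires=4
i=23 t=17 v=1: DROP (t<24-1); WM=24

16 17 18 23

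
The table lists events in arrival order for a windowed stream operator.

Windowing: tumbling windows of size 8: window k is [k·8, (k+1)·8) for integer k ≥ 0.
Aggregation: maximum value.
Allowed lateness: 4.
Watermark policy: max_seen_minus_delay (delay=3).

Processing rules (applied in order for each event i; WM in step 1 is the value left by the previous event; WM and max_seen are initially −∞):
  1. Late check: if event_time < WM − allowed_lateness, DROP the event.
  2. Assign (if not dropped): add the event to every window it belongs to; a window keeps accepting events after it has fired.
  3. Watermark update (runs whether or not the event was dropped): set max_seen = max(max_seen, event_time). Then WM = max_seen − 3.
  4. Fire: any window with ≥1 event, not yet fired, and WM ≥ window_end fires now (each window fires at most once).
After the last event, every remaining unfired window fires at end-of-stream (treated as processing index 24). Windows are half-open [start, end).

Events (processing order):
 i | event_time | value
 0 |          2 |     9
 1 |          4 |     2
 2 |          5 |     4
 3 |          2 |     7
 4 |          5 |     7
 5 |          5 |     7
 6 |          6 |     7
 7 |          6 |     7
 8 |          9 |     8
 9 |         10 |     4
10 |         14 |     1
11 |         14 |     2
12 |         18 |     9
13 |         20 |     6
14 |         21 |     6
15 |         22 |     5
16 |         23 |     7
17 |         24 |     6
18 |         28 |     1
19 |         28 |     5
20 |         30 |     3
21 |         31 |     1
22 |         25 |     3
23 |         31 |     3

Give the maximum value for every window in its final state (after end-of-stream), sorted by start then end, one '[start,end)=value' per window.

[0,8)=9 [8,16)=8 [16,24)=9 [24,32)=6

i=0 t=2 v=9: → [0,8); WM=-1
i=1 t=4 v=2: → [0,8); WM=1
i=2 t=5 v=4: → [0,8); WM=2
i=3 t=2 v=7: → [0,8); WM=2
i=4 t=5 v=7: → [0,8); WM=2
i=5 t=5 v=7: → [0,8); WM=2
i=6 t=6 v=7: → [0,8); WM=3
i=7 t=6 v=7: → [0,8); WM=3
i=8 t=9 v=8: → [8,16); WM=6
i=9 t=10 v=4: → [8,16); WM=7
i=10 t=14 v=1: → [8,16); WM=11; [0,8) fires=9
i=11 t=14 v=2: → [8,16); WM=11
i=12 t=18 v=9: → [16,24); WM=15
i=13 t=20 v=6: → [16,24); WM=17; [8,16) fires=8
i=14 t=21 v=6: → [16,24); WM=18
i=15 t=22 v=5: → [16,24); WM=19
i=16 t=23 v=7: → [16,24); WM=20
i=17 t=24 v=6: → [24,32); WM=21
i=18 t=28 v=1: → [24,32); WM=25; [16,24) fires=9
i=19 t=28 v=5: → [24,32); WM=25
i=20 t=30 v=3: → [24,32); WM=27
i=21 t=31 v=1: → [24,32); WM=28
i=22 t=25 v=3: → [24,32); WM=28
i=23 t=31 v=3: → [24,32); WM=28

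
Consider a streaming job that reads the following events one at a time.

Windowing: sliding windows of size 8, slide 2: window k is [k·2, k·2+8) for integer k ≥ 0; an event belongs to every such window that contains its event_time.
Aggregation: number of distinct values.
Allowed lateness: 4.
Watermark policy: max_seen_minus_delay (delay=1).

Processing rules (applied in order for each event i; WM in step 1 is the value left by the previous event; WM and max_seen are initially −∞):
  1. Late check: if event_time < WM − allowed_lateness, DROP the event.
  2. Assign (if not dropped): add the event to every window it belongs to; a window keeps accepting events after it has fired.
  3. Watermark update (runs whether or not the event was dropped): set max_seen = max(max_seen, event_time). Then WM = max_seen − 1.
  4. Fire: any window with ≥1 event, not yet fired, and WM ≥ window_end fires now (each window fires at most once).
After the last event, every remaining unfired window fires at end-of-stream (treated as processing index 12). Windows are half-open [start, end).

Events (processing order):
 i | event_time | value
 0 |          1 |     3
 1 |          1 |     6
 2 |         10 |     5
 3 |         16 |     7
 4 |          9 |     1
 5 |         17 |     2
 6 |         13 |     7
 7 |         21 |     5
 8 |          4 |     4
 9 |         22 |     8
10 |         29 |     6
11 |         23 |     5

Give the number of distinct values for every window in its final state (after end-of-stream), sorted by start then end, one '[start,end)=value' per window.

i=0 t=1 v=3: → [0,8); WM=0
i=1 t=1 v=6: → [0,8); WM=0
i=2 t=10 v=5: → [10,18),[8,16),[6,14),[4,12); WM=9; [0,8) fires=2
i=3 t=16 v=7: → [16,24),[14,22),[12,20),[10,18); WM=15; [4,12) fires=1 [6,14) fires=1
i=4 t=9 v=1: DROP (t<15-4); WM=15
i=5 t=17 v=2: → [16,24),[14,22),[12,20),[10,18); WM=16; [8,16) fires=1
i=6 t=13 v=7: → [12,20),[10,18),[8,16),[6,14); WM=16
i=7 t=21 v=5: → [20,28),[18,26),[16,24),[14,22); WM=20; [10,18) fires=3 [12,20) fires=2
i=8 t=4 v=4: DROP (t<20-4); WM=20
i=9 t=22 v=8: → [22,30),[20,28),[18,26),[16,24); WM=21
i=10 t=29 v=6: → [28,36),[26,34),[24,32),[22,30); WM=28; [14,22) fires=3 [16,24) fires=4 [18,26) fires=2 [20,28) fires=2
i=11 t=23 v=5: DROP (t<28-4); WM=28

[0,8)=2 [4,12)=1 [6,14)=2 [8,16)=2 [10,18)=3 [12,20)=2 [14,22)=3 [16,24)=4 [18,26)=2 [20,28)=2 [22,30)=2 [24,32)=1 [26,34)=1 [28,36)=1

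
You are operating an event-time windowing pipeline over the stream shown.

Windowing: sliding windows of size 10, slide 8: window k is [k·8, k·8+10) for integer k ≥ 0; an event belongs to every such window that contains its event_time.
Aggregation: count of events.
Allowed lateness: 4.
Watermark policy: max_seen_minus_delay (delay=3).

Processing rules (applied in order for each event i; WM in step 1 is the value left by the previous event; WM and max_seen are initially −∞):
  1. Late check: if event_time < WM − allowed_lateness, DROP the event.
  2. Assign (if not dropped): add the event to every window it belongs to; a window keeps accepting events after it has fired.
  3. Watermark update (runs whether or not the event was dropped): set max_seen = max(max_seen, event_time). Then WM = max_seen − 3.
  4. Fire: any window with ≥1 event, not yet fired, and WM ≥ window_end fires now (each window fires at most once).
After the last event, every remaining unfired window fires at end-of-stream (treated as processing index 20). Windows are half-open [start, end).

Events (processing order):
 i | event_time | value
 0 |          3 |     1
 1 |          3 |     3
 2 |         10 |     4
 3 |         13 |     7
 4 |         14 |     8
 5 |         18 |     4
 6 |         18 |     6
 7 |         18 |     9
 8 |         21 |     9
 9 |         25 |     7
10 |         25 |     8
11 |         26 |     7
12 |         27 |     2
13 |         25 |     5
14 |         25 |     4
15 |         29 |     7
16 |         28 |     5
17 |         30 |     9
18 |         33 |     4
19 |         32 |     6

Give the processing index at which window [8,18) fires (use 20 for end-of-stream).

i=0 t=3 v=1: → [0,10); WM=0
i=1 t=3 v=3: → [0,10); WM=0
i=2 t=10 v=4: → [8,18); WM=7
i=3 t=13 v=7: → [8,18); WM=10; [0,10) fires=2
i=4 t=14 v=8: → [8,18); WM=11
i=5 t=18 v=4: → [16,26); WM=15
i=6 t=18 v=6: → [16,26); WM=15
i=7 t=18 v=9: → [16,26); WM=15
i=8 t=21 v=9: → [16,26); WM=18; [8,18) fires=3
i=9 t=25 v=7: → [24,34),[16,26); WM=22
i=10 t=25 v=8: → [24,34),[16,26); WM=22
i=11 t=26 v=7: → [24,34); WM=23
i=12 t=27 v=2: → [24,34); WM=24
i=13 t=25 v=5: → [24,34),[16,26); WM=24
i=14 t=25 v=4: → [24,34),[16,26); WM=24
i=15 t=29 v=7: → [24,34); WM=26; [16,26) fires=8
i=16 t=28 v=5: → [24,34); WM=26
i=17 t=30 v=9: → [24,34); WM=27
i=18 t=33 v=4: → [32,42),[24,34); WM=30
i=19 t=32 v=6: → [32,42),[24,34); WM=30

8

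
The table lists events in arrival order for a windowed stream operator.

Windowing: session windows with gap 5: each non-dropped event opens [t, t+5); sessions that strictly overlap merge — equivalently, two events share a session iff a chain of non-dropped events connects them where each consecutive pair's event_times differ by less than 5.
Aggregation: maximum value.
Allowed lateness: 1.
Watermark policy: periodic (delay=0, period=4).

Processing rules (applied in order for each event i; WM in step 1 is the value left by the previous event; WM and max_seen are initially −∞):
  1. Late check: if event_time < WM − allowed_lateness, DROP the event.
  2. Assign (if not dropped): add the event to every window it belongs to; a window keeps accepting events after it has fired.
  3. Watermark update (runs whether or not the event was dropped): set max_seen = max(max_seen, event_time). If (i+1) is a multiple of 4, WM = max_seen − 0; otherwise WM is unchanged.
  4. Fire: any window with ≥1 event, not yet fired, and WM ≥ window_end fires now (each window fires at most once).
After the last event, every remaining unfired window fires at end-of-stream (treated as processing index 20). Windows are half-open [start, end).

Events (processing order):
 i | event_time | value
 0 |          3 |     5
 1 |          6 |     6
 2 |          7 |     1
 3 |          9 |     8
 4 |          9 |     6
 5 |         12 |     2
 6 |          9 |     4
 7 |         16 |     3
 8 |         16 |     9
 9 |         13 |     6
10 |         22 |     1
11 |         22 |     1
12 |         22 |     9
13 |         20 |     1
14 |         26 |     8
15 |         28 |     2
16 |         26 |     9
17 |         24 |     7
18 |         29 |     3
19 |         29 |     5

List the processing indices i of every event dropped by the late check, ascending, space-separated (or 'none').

i=0 t=3 v=5: → [3,8); WM=−∞
i=1 t=6 v=6: → [3,11); WM=−∞
i=2 t=7 v=1: → [3,12); WM=−∞
i=3 t=9 v=8: → [3,14); WM=9
i=4 t=9 v=6: → [3,14); WM=9
i=5 t=12 v=2: → [3,17); WM=9
i=6 t=9 v=4: → [3,17); WM=9
i=7 t=16 v=3: → [3,21); WM=16
i=8 t=16 v=9: → [3,21); WM=16
i=9 t=13 v=6: DROP (t<16-1); WM=16
i=10 t=22 v=1: → [22,27); WM=16
i=11 t=22 v=1: → [22,27); WM=22
i=12 t=22 v=9: → [22,27); WM=22
i=13 t=20 v=1: DROP (t<22-1); WM=22
i=14 t=26 v=8: → [22,31); WM=22
i=15 t=28 v=2: → [22,33); WM=28
i=16 t=26 v=9: DROP (t<28-1); WM=28
i=17 t=24 v=7: DROP (t<28-1); WM=28
i=18 t=29 v=3: → [22,34); WM=28
i=19 t=29 v=5: → [22,34); WM=29

9 13 16 17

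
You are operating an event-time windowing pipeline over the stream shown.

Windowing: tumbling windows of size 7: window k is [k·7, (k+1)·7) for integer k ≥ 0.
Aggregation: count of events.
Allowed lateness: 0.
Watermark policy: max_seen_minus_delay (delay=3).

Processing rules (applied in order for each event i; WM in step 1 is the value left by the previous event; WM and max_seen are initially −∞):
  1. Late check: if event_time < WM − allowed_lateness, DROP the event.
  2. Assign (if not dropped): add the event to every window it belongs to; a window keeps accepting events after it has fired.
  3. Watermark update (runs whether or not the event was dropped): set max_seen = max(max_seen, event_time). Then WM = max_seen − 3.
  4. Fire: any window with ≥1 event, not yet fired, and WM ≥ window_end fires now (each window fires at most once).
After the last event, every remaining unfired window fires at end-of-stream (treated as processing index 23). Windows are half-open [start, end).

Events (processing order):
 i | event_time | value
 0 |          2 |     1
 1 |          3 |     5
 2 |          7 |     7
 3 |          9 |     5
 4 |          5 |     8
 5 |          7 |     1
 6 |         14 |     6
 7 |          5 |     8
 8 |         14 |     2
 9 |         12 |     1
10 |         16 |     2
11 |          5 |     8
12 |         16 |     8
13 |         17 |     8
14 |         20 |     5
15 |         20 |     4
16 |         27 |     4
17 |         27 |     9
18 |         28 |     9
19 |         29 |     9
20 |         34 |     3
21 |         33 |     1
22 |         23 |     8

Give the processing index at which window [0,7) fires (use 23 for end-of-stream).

i=0 t=2 v=1: → [0,7); WM=-1
i=1 t=3 v=5: → [0,7); WM=0
i=2 t=7 v=7: → [7,14); WM=4
i=3 t=9 v=5: → [7,14); WM=6
i=4 t=5 v=8: DROP (t<6-0); WM=6
i=5 t=7 v=1: → [7,14); WM=6
i=6 t=14 v=6: → [14,21); WM=11; [0,7) fires=2
i=7 t=5 v=8: DROP (t<11-0); WM=11
i=8 t=14 v=2: → [14,21); WM=11
i=9 t=12 v=1: → [7,14); WM=11
i=10 t=16 v=2: → [14,21); WM=13
i=11 t=5 v=8: DROP (t<13-0); WM=13
i=12 t=16 v=8: → [14,21); WM=13
i=13 t=17 v=8: → [14,21); WM=14; [7,14) fires=4
i=14 t=20 v=5: → [14,21); WM=17
i=15 t=20 v=4: → [14,21); WM=17
i=16 t=27 v=4: → [21,28); WM=24; [14,21) fires=7
i=17 t=27 v=9: → [21,28); WM=24
i=18 t=28 v=9: → [28,35); WM=25
i=19 t=29 v=9: → [28,35); WM=26
i=20 t=34 v=3: → [28,35); WM=31; [21,28) fires=2
i=21 t=33 v=1: → [28,35); WM=31
i=22 t=23 v=8: DROP (t<31-0); WM=31

6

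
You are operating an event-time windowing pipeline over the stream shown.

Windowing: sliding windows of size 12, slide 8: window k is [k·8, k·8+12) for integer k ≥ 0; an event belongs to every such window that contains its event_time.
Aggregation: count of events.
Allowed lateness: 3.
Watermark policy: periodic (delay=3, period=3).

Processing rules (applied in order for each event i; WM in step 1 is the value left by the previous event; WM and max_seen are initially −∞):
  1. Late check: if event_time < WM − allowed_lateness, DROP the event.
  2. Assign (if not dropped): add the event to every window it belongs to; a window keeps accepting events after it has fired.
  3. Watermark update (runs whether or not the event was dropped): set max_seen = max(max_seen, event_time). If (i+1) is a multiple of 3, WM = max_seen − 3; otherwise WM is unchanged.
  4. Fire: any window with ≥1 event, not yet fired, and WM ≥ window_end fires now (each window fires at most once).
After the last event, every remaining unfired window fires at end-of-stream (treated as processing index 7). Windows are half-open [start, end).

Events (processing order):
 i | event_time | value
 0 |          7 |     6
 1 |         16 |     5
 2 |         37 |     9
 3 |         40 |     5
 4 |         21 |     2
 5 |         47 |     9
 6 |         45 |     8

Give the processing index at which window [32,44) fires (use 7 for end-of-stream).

i=0 t=7 v=6: → [0,12); WM=−∞
i=1 t=16 v=5: → [16,28),[8,20); WM=−∞
i=2 t=37 v=9: → [32,44); WM=34; [0,12) fires=1 [8,20) fires=1 [16,28) fires=1
i=3 t=40 v=5: → [40,52),[32,44); WM=34
i=4 t=21 v=2: DROP (t<34-3); WM=34
i=5 t=47 v=9: → [40,52); WM=44; [32,44) fires=2
i=6 t=45 v=8: → [40,52); WM=44

5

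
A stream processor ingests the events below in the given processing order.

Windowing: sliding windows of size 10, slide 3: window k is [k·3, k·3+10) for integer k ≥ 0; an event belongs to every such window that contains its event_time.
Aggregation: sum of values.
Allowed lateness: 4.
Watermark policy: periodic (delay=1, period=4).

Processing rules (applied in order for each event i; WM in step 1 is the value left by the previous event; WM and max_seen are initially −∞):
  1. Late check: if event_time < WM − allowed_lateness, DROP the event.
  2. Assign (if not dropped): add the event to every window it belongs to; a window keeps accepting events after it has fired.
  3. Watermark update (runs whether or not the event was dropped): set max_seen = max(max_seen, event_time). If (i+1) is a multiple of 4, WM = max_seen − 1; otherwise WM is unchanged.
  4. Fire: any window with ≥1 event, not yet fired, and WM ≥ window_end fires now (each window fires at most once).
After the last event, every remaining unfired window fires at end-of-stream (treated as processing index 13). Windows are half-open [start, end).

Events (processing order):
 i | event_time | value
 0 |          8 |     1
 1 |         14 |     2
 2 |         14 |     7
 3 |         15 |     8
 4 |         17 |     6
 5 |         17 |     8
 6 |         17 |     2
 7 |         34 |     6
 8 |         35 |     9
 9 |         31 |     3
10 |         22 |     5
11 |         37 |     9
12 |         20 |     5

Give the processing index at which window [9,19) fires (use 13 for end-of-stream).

7

i=0 t=8 v=1: → [6,16),[3,13),[0,10); WM=−∞
i=1 t=14 v=2: → [12,22),[9,19),[6,16); WM=−∞
i=2 t=14 v=7: → [12,22),[9,19),[6,16); WM=−∞
i=3 t=15 v=8: → [15,25),[12,22),[9,19),[6,16); WM=14; [0,10) fires=1 [3,13) fires=1
i=4 t=17 v=6: → [15,25),[12,22),[9,19); WM=14
i=5 t=17 v=8: → [15,25),[12,22),[9,19); WM=14
i=6 t=17 v=2: → [15,25),[12,22),[9,19); WM=14
i=7 t=34 v=6: → [33,43),[30,40),[27,37); WM=33; [6,16) fires=18 [9,19) fires=33 [12,22) fires=33 [15,25) fires=24
i=8 t=35 v=9: → [33,43),[30,40),[27,37); WM=33
i=9 t=31 v=3: → [30,40),[27,37),[24,34); WM=33
i=10 t=22 v=5: DROP (t<33-4); WM=33
i=11 t=37 v=9: → [36,46),[33,43),[30,40); WM=36; [24,34) fires=3
i=12 t=20 v=5: DROP (t<36-4); WM=36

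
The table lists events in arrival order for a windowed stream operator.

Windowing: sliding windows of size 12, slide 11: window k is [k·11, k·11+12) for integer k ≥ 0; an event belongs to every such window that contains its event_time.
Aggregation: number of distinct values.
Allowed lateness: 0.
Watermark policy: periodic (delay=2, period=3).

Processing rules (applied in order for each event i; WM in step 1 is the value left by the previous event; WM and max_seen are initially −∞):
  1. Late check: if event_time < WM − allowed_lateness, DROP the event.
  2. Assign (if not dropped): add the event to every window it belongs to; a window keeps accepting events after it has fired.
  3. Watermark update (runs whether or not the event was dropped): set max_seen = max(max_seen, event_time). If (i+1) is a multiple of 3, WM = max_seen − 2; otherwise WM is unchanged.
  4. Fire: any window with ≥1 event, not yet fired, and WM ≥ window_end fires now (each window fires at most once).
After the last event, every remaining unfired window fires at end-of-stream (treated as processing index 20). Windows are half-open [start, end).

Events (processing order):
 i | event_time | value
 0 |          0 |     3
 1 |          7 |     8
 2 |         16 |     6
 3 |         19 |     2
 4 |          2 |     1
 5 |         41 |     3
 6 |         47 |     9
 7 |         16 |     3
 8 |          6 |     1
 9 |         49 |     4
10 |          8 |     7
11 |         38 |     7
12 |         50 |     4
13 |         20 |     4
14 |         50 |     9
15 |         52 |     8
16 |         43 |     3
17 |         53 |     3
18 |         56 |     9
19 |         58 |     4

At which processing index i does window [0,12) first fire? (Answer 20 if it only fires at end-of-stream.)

2

i=0 t=0 v=3: → [0,12); WM=−∞
i=1 t=7 v=8: → [0,12); WM=−∞
i=2 t=16 v=6: → [11,23); WM=14; [0,12) fires=2
i=3 t=19 v=2: → [11,23); WM=14
i=4 t=2 v=1: DROP (t<14-0); WM=14
i=5 t=41 v=3: → [33,45); WM=39; [11,23) fires=2
i=6 t=47 v=9: → [44,56); WM=39
i=7 t=16 v=3: DROP (t<39-0); WM=39
i=8 t=6 v=1: DROP (t<39-0); WM=45; [33,45) fires=1
i=9 t=49 v=4: → [44,56); WM=45
i=10 t=8 v=7: DROP (t<45-0); WM=45
i=11 t=38 v=7: DROP (t<45-0); WM=47
i=12 t=50 v=4: → [44,56); WM=47
i=13 t=20 v=4: DROP (t<47-0); WM=47
i=14 t=50 v=9: → [44,56); WM=48
i=15 t=52 v=8: → [44,56); WM=48
i=16 t=43 v=3: DROP (t<48-0); WM=48
i=17 t=53 v=3: → [44,56); WM=51
i=18 t=56 v=9: → [55,67); WM=51
i=19 t=58 v=4: → [55,67); WM=51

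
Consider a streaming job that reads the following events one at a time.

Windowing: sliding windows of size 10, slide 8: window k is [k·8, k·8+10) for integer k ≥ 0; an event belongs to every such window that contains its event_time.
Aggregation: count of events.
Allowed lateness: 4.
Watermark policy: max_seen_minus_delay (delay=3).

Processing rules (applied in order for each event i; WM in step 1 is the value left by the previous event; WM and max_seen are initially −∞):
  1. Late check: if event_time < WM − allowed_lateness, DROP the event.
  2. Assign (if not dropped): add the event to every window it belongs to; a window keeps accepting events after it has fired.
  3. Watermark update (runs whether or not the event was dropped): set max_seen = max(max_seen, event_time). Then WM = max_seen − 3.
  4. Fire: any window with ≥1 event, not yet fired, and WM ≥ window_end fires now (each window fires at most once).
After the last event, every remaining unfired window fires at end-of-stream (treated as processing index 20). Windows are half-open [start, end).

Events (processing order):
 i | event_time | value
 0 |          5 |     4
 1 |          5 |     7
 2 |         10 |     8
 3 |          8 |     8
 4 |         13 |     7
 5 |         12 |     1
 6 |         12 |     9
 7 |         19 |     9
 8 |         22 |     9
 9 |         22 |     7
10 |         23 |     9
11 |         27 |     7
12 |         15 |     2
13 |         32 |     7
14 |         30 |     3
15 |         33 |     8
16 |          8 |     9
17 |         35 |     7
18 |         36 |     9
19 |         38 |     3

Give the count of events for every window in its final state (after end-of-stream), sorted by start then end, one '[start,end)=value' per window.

i=0 t=5 v=4: → [0,10); WM=2
i=1 t=5 v=7: → [0,10); WM=2
i=2 t=10 v=8: → [8,18); WM=7
i=3 t=8 v=8: → [8,18),[0,10); WM=7
i=4 t=13 v=7: → [8,18); WM=10; [0,10) fires=3
i=5 t=12 v=1: → [8,18); WM=10
i=6 t=12 v=9: → [8,18); WM=10
i=7 t=19 v=9: → [16,26); WM=16
i=8 t=22 v=9: → [16,26); WM=19; [8,18) fires=5
i=9 t=22 v=7: → [16,26); WM=19
i=10 t=23 v=9: → [16,26); WM=20
i=11 t=27 v=7: → [24,34); WM=24
i=12 t=15 v=2: DROP (t<24-4); WM=24
i=13 t=32 v=7: → [32,42),[24,34); WM=29; [16,26) fires=4
i=14 t=30 v=3: → [24,34); WM=29
i=15 t=33 v=8: → [32,42),[24,34); WM=30
i=16 t=8 v=9: DROP (t<30-4); WM=30
i=17 t=35 v=7: → [32,42); WM=32
i=18 t=36 v=9: → [32,42); WM=33
i=19 t=38 v=3: → [32,42); WM=35; [24,34) fires=4

[0,10)=3 [8,18)=5 [16,26)=4 [24,34)=4 [32,42)=5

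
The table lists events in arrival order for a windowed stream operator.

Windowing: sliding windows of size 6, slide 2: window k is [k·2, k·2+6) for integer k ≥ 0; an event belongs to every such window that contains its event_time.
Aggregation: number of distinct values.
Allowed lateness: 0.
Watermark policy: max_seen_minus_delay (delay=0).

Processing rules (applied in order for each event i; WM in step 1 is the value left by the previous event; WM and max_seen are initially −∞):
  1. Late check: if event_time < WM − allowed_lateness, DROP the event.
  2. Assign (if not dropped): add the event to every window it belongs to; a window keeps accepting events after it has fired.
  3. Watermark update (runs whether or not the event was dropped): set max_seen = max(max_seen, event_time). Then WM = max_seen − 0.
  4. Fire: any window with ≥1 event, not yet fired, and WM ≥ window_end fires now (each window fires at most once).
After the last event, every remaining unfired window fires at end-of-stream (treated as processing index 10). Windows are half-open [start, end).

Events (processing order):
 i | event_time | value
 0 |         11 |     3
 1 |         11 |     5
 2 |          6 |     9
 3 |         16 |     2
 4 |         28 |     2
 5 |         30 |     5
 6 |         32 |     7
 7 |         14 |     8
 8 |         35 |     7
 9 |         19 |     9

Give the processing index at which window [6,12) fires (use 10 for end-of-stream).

i=0 t=11 v=3: → [10,16),[8,14),[6,12); WM=11
i=1 t=11 v=5: → [10,16),[8,14),[6,12); WM=11
i=2 t=6 v=9: DROP (t<11-0); WM=11
i=3 t=16 v=2: → [16,22),[14,20),[12,18); WM=16; [6,12) fires=2 [8,14) fires=2 [10,16) fires=2
i=4 t=28 v=2: → [28,34),[26,32),[24,30); WM=28; [12,18) fires=1 [14,20) fires=1 [16,22) fires=1
i=5 t=30 v=5: → [30,36),[28,34),[26,32); WM=30; [24,30) fires=1
i=6 t=32 v=7: → [32,38),[30,36),[28,34); WM=32; [26,32) fires=2
i=7 t=14 v=8: DROP (t<32-0); WM=32
i=8 t=35 v=7: → [34,40),[32,38),[30,36); WM=35; [28,34) fires=3
i=9 t=19 v=9: DROP (t<35-0); WM=35

3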